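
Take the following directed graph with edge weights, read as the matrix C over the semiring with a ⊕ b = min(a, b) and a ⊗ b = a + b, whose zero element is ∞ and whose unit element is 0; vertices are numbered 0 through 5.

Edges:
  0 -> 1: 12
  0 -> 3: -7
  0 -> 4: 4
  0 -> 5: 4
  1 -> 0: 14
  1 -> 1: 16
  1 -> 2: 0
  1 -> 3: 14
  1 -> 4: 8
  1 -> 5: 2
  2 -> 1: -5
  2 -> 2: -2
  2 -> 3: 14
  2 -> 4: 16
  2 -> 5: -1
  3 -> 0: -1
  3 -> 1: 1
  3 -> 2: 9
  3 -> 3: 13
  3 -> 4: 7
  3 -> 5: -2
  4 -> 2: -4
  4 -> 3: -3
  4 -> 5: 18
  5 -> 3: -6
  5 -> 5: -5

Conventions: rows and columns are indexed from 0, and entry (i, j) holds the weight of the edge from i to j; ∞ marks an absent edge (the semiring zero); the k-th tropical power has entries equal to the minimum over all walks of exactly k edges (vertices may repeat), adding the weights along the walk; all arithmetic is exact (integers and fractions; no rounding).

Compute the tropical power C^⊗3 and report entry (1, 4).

C^⊗2:
  [-8, -6, 0, -2, 0, -9]
  [13, -5, -2, -4, 16, -3]
  [9, -7, -5, -7, 3, -6]
  [12, 4, 1, -8, 3, -7]
  [-4, -9, -6, 10, 4, -5]
  [-7, -5, 3, -11, 1, -10]
C^⊗3:
  [-3, -5, -6, -15, -4, -14]
  [-5, -7, -5, -9, 3, -8]
  [-8, -10, -7, -12, 0, -11]
  [-9, -7, -1, -13, -1, -12]
  [5, -11, -9, -11, -1, -10]
  [-12, -10, -5, -16, -4, -15]
Key observation: the optimum is the walk 1->2->1->4, with weight 0 + (-5) + 8 = 3.
Optimal value attained by: walk 1->2->1->4.
Answer: (C^⊗3)[1][4] = 3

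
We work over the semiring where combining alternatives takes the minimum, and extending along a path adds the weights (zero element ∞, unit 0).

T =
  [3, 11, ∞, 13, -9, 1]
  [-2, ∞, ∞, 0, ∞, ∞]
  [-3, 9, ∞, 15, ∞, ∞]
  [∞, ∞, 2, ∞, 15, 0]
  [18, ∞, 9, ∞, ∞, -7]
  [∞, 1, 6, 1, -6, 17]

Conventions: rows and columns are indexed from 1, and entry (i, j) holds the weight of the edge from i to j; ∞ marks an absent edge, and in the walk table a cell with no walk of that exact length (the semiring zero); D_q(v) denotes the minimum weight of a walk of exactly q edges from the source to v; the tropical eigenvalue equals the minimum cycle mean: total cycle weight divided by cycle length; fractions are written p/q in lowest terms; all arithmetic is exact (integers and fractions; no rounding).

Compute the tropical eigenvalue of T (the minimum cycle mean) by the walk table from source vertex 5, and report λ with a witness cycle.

q=0: [∞, ∞, ∞, ∞, 0, ∞]
q=1: [18, ∞, 9, ∞, ∞, -7]
q=2: [6, -6, -1, -6, -13, 10]
q=3: [-8, 8, -4, -6, -3, -20]
q=4: [-7, -19, -14, -19, -26, -10]
q=5: [-21, -9, -17, -19, -16, -33]
q=6: [-20, -32, -27, -32, -39, -23]
Optimal cycle mean attained by: cycle 5->6->5, total (-7) + (-6), length 2.
Answer: λ = -13/2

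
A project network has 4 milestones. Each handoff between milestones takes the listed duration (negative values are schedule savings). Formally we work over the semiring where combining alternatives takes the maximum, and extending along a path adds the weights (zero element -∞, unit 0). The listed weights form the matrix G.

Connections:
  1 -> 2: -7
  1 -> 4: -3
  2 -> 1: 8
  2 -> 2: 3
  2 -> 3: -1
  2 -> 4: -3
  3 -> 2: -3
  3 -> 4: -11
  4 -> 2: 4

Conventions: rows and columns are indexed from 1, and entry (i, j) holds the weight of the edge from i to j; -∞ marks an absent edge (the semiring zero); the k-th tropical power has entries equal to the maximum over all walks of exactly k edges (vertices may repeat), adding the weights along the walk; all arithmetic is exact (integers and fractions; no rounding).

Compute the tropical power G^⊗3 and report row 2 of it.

G^⊗2:
  [1, 1, -8, -10]
  [11, 6, 2, 5]
  [5, 0, -4, -6]
  [12, 7, 3, 1]
G^⊗3:
  [9, 4, 0, -2]
  [14, 9, 5, 8]
  [8, 3, -1, 2]
  [15, 10, 6, 9]
Answer: row 2 of G^⊗3 = [14, 9, 5, 8]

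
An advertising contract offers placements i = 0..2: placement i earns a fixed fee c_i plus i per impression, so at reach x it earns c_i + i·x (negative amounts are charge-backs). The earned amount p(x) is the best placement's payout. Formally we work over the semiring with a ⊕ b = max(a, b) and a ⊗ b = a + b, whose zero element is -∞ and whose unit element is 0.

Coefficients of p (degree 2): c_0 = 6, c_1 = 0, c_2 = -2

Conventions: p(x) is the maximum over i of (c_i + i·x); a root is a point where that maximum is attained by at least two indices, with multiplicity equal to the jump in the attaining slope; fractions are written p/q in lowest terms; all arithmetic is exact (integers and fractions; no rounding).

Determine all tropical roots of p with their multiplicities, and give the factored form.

hull edge (i=0, c=6) to (i=2, c=-2): slope -4, span 2
Factored form: p(x) = -2 ⊗ (x ⊕ 4) ⊗ (x ⊕ 4)
Answer: roots = 4 (mult 2)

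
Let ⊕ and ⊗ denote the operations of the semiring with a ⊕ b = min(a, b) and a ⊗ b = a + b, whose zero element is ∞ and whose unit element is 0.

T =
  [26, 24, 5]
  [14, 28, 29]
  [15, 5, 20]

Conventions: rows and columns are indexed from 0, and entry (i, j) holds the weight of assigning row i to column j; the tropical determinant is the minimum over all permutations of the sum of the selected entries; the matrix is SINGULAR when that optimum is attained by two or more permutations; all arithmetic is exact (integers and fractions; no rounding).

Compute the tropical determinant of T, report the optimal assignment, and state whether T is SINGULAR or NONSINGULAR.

σ = (0, 1, 2): 26 + 28 + 20 = 74
σ = (0, 2, 1): 26 + 29 + 5 = 60
σ = (1, 0, 2): 24 + 14 + 20 = 58
σ = (1, 2, 0): 24 + 29 + 15 = 68
σ = (2, 0, 1): 5 + 14 + 5 = 24
σ = (2, 1, 0): 5 + 28 + 15 = 48
Optimal value attained by: σ = (2, 0, 1).
Answer: det⊕(T) = 24; verdict: NONSINGULAR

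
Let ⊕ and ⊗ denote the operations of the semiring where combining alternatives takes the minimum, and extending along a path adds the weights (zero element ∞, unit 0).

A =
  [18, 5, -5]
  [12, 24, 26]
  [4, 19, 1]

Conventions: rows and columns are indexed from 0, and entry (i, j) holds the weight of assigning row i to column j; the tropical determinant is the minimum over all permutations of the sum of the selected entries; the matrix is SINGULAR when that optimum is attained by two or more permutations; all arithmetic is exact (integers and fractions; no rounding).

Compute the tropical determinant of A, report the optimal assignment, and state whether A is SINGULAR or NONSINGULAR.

σ = (0, 1, 2): 18 + 24 + 1 = 43
σ = (0, 2, 1): 18 + 26 + 19 = 63
σ = (1, 0, 2): 5 + 12 + 1 = 18
σ = (1, 2, 0): 5 + 26 + 4 = 35
σ = (2, 0, 1): (-5) + 12 + 19 = 26
σ = (2, 1, 0): (-5) + 24 + 4 = 23
Optimal value attained by: σ = (1, 0, 2).
Answer: det⊕(A) = 18; verdict: NONSINGULAR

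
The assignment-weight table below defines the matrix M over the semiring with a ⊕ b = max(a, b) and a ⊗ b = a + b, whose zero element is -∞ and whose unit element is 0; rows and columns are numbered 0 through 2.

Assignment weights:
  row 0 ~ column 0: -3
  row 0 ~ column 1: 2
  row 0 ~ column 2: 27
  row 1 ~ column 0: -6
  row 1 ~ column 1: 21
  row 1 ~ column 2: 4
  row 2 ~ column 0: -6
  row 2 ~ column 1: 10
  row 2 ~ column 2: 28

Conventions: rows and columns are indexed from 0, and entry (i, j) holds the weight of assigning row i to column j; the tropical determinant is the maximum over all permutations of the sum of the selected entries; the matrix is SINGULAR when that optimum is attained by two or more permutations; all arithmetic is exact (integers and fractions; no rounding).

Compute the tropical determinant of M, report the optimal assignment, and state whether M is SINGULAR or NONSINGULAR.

σ = (0, 1, 2): (-3) + 21 + 28 = 46
σ = (0, 2, 1): (-3) + 4 + 10 = 11
σ = (1, 0, 2): 2 + (-6) + 28 = 24
σ = (1, 2, 0): 2 + 4 + (-6) = 0
σ = (2, 0, 1): 27 + (-6) + 10 = 31
σ = (2, 1, 0): 27 + 21 + (-6) = 42
Optimal value attained by: σ = (0, 1, 2).
Answer: det⊕(M) = 46; verdict: NONSINGULAR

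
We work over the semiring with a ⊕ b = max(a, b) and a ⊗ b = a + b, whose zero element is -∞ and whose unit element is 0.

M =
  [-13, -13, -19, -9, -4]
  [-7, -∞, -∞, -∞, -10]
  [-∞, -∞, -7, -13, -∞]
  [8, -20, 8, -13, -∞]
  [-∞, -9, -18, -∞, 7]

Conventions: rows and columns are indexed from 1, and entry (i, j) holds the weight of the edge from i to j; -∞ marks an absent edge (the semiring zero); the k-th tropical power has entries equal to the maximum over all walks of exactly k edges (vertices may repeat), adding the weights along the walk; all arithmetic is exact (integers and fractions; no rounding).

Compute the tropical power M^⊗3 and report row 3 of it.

M^⊗2:
  [-1, -13, -1, -22, 3]
  [-20, -19, -26, -16, -3]
  [-5, -33, -5, -20, -∞]
  [-5, -5, 1, -1, 4]
  [-16, -2, -11, -31, 14]
M^⊗3:
  [-14, -6, -8, -10, 10]
  [-8, -12, -8, -29, 4]
  [-12, -18, -12, -14, -9]
  [7, -5, 7, -12, 11]
  [-9, 5, -4, -24, 21]
Answer: row 3 of M^⊗3 = [-12, -18, -12, -14, -9]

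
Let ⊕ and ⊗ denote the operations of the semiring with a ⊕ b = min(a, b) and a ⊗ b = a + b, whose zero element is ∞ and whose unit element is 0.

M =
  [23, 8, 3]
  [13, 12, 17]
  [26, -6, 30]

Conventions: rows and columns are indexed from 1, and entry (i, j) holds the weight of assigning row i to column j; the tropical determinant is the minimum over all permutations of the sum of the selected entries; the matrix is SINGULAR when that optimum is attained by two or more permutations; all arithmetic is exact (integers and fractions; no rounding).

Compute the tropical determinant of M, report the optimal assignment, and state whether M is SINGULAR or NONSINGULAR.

σ = (1, 2, 3): 23 + 12 + 30 = 65
σ = (1, 3, 2): 23 + 17 + (-6) = 34
σ = (2, 1, 3): 8 + 13 + 30 = 51
σ = (2, 3, 1): 8 + 17 + 26 = 51
σ = (3, 1, 2): 3 + 13 + (-6) = 10
σ = (3, 2, 1): 3 + 12 + 26 = 41
Optimal value attained by: σ = (3, 1, 2).
Answer: det⊕(M) = 10; verdict: NONSINGULAR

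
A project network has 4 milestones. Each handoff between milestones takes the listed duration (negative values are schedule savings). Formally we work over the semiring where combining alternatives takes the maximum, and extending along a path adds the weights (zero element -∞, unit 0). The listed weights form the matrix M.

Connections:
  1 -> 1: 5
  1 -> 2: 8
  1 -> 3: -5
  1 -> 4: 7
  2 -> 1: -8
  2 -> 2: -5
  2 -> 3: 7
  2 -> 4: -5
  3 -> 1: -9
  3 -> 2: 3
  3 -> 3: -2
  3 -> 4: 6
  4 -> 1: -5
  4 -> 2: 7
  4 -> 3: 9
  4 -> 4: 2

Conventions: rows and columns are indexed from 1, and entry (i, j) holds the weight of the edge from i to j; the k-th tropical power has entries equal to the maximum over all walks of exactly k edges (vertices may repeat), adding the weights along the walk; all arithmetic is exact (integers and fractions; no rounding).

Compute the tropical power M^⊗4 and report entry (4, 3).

M^⊗2:
  [10, 14, 16, 12]
  [-2, 10, 5, 13]
  [1, 13, 15, 8]
  [0, 12, 14, 15]
M^⊗3:
  [15, 19, 21, 22]
  [8, 20, 22, 15]
  [6, 18, 20, 21]
  [10, 22, 24, 20]
M^⊗4:
  [20, 29, 31, 27]
  [13, 25, 27, 28]
  [16, 28, 30, 26]
  [15, 27, 29, 30]
Key observation: the optimum is the walk 4->2->3->4->3, with weight 7 + 7 + 6 + 9 = 29.
Optimal value attained by: walk 4->2->3->4->3.
Answer: (M^⊗4)[4][3] = 29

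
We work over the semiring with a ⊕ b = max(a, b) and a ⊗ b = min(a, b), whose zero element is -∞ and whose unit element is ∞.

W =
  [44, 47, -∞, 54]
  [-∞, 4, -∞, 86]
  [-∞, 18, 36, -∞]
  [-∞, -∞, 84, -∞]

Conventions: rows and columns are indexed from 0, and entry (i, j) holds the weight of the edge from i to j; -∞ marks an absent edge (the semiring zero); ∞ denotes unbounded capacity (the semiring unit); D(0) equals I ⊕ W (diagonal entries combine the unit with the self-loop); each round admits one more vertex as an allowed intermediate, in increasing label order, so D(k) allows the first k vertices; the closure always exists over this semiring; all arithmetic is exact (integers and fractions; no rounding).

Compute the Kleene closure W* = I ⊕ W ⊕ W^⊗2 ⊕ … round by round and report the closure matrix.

D(0):
  [∞, 47, -∞, 54]
  [-∞, ∞, -∞, 86]
  [-∞, 18, ∞, -∞]
  [-∞, -∞, 84, ∞]
D(1):
  [∞, 47, -∞, 54]
  [-∞, ∞, -∞, 86]
  [-∞, 18, ∞, -∞]
  [-∞, -∞, 84, ∞]
D(2):
  [∞, 47, -∞, 54]
  [-∞, ∞, -∞, 86]
  [-∞, 18, ∞, 18]
  [-∞, -∞, 84, ∞]
D(3):
  [∞, 47, -∞, 54]
  [-∞, ∞, -∞, 86]
  [-∞, 18, ∞, 18]
  [-∞, 18, 84, ∞]
D(4):
  [∞, 47, 54, 54]
  [-∞, ∞, 84, 86]
  [-∞, 18, ∞, 18]
  [-∞, 18, 84, ∞]
Answer: W* = [[∞, 47, 54, 54], [-∞, ∞, 84, 86], [-∞, 18, ∞, 18], [-∞, 18, 84, ∞]]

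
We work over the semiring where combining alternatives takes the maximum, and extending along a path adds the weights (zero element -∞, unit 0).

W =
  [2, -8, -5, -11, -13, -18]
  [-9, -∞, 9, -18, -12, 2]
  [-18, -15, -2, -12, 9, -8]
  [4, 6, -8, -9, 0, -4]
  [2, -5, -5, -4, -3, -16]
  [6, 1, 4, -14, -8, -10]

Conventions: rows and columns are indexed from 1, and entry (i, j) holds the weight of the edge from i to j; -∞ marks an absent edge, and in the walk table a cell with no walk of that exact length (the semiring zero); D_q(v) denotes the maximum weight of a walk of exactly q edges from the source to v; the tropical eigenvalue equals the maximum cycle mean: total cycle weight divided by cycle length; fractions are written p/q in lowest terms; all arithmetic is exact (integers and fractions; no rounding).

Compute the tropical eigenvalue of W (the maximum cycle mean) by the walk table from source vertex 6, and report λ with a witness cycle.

q=0: [-∞, -∞, -∞, -∞, -∞, 0]
q=1: [6, 1, 4, -14, -8, -10]
q=2: [8, -2, 10, -5, 13, 3]
q=3: [15, 8, 8, 9, 19, 2]
q=4: [21, 15, 17, 15, 17, 10]
q=5: [23, 21, 24, 13, 26, 17]
q=6: [28, 21, 30, 22, 33, 23]
Optimal cycle mean attained by: cycle 2->3->5->4->2, total 9 + 9 + (-4) + 6, length 4.
Answer: λ = 5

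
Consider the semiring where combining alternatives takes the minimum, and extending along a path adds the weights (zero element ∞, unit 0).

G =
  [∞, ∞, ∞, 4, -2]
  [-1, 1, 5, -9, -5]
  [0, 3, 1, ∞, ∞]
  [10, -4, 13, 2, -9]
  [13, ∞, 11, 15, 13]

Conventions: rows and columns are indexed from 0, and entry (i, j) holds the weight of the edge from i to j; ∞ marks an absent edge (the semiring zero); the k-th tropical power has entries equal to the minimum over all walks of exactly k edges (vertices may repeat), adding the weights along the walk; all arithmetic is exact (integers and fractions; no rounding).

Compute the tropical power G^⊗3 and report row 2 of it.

G^⊗2:
  [11, 0, 9, 6, -5]
  [0, -13, 4, -8, -18]
  [1, 4, 2, -6, -2]
  [-5, -3, 1, -13, -9]
  [11, 11, 12, 17, 6]
G^⊗3:
  [-1, 1, 5, -9, -5]
  [-14, -12, -8, -22, -18]
  [2, -10, 3, -5, -15]
  [-4, -17, 0, -12, -22]
  [10, 12, 13, 2, 6]
Answer: row 2 of G^⊗3 = [2, -10, 3, -5, -15]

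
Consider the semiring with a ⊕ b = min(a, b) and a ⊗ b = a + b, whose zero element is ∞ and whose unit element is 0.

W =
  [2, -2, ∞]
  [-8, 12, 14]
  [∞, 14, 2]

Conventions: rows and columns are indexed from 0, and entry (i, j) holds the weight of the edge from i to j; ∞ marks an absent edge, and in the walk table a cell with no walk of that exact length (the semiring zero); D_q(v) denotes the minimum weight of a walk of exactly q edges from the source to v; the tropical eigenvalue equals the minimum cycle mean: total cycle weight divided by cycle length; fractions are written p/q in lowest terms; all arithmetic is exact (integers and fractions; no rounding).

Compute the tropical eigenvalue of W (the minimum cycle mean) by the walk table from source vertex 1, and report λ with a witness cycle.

q=0: [∞, 0, ∞]
q=1: [-8, 12, 14]
q=2: [-6, -10, 16]
q=3: [-18, -8, 4]
Optimal cycle mean attained by: cycle 0->1->0, total (-2) + (-8), length 2.
Answer: λ = -5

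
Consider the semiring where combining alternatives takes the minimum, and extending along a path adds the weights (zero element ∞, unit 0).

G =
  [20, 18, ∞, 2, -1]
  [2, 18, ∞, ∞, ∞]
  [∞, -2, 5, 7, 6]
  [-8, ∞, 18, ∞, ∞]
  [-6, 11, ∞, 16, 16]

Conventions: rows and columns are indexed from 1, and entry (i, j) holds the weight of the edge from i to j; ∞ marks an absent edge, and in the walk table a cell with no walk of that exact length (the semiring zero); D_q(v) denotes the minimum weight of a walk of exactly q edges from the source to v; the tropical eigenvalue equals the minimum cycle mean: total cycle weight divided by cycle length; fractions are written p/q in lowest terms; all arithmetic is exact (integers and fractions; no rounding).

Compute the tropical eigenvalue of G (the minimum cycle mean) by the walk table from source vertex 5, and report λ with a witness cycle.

q=0: [∞, ∞, ∞, ∞, 0]
q=1: [-6, 11, ∞, 16, 16]
q=2: [8, 12, 34, -4, -7]
q=3: [-13, 4, 14, 9, 7]
q=4: [1, 5, 19, -11, -14]
q=5: [-20, -3, 7, 2, 0]
Optimal cycle mean attained by: cycle 1->5->1, total (-1) + (-6), length 2.
Answer: λ = -7/2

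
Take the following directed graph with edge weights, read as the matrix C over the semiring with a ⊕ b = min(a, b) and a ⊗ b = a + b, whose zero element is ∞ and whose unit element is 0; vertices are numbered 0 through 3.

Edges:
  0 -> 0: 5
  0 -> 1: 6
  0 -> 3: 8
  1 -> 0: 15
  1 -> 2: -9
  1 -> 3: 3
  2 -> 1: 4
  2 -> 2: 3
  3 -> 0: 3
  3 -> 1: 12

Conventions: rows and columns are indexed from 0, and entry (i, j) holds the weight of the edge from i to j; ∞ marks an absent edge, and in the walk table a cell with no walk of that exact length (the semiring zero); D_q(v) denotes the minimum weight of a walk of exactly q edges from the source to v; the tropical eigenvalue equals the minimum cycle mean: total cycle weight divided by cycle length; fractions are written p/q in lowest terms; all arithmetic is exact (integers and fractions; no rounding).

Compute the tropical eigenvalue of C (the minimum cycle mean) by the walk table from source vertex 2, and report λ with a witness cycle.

q=0: [∞, ∞, 0, ∞]
q=1: [∞, 4, 3, ∞]
q=2: [19, 7, -5, 7]
q=3: [10, -1, -2, 10]
q=4: [13, 2, -10, 2]
Optimal cycle mean attained by: cycle 1->2->1, total (-9) + 4, length 2.
Answer: λ = -5/2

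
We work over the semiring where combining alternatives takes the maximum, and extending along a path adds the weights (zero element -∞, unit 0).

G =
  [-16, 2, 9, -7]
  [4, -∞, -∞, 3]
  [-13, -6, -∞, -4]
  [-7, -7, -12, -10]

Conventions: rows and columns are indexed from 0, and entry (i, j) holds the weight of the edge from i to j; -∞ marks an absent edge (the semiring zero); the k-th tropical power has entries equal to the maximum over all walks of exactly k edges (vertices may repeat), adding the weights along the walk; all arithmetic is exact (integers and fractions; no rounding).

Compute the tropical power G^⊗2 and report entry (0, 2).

G^⊗2:
  [6, 3, -7, 5]
  [-4, 6, 13, -3]
  [-2, -11, -4, -3]
  [-3, -5, 2, -4]
Key observation: the optimum is the walk 0->0->2, with weight (-16) + 9 = -7.
Optimal value attained by: walk 0->0->2.
Answer: (G^⊗2)[0][2] = -7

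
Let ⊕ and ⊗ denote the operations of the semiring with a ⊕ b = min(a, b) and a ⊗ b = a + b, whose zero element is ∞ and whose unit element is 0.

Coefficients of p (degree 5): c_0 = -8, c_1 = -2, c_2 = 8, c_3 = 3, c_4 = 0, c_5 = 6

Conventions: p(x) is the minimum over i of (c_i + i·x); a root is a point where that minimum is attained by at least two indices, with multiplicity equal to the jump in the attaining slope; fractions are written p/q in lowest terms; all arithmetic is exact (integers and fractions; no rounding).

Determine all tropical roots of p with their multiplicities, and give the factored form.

hull edge (i=0, c=-8) to (i=4, c=0): slope 2, span 4
hull edge (i=4, c=0) to (i=5, c=6): slope 6, span 1
Factored form: p(x) = 6 ⊗ (x ⊕ (-6)) ⊗ (x ⊕ (-2)) ⊗ (x ⊕ (-2)) ⊗ (x ⊕ (-2)) ⊗ (x ⊕ (-2))
Answer: roots = -6 (mult 1), -2 (mult 4)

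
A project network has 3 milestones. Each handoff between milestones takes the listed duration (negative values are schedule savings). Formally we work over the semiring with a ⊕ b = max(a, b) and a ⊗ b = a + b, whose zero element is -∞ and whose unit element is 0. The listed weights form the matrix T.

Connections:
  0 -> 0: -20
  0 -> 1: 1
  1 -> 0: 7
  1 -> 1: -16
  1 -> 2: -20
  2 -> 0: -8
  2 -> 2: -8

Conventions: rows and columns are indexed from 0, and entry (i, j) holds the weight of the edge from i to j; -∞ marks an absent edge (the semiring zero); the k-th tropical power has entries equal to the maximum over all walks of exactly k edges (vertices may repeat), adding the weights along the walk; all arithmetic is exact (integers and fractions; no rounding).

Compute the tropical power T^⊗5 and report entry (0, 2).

T^⊗2:
  [8, -15, -19]
  [-9, 8, -28]
  [-16, -7, -16]
T^⊗3:
  [-8, 9, -27]
  [15, -8, -12]
  [0, -15, -24]
T^⊗4:
  [16, -7, -11]
  [-1, 16, -20]
  [-8, 1, -32]
T^⊗5:
  [0, 17, -19]
  [23, 0, -4]
  [8, -7, -19]
Key observation: the optimum is the walk 0->1->0->1->2->2, with weight 1 + 7 + 1 + (-20) + (-8) = -19.
Optimal value attained by: walk 0->1->0->1->2->2.
Answer: (T^⊗5)[0][2] = -19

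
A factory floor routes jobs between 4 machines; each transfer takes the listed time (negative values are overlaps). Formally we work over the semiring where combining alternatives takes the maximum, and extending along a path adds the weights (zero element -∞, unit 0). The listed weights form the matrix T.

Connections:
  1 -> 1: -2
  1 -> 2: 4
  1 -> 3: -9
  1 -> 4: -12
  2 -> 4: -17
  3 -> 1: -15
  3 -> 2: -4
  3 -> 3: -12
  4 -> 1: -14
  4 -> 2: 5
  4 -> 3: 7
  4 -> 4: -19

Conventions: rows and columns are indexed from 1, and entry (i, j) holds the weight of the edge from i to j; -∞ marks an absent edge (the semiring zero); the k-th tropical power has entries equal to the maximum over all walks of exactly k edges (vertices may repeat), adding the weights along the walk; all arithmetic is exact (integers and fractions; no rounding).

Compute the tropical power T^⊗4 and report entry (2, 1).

T^⊗2:
  [-4, 2, -5, -13]
  [-31, -12, -10, -36]
  [-17, -11, -24, -21]
  [-8, 3, -5, -12]
T^⊗3:
  [-6, 0, -6, -15]
  [-25, -14, -22, -29]
  [-19, -13, -14, -28]
  [-10, -4, -5, -14]
T^⊗4:
  [-8, -2, -8, -17]
  [-27, -21, -22, -31]
  [-21, -15, -21, -30]
  [-12, -6, -7, -21]
Key observation: the optimum is the walk 2->4->3->1->1, with weight (-17) + 7 + (-15) + (-2) = -27.
Optimal value attained by: walk 2->4->3->1->1.
Answer: (T^⊗4)[2][1] = -27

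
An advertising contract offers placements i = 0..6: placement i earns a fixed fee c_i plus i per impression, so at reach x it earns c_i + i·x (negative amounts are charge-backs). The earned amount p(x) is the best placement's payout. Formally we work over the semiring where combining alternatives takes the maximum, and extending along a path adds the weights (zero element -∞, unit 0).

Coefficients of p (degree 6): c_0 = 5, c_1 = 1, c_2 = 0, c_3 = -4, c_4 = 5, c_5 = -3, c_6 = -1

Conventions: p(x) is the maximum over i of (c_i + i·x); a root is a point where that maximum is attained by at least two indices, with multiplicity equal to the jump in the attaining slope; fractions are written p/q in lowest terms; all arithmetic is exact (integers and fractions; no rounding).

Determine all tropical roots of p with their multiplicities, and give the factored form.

hull edge (i=0, c=5) to (i=4, c=5): slope 0, span 4
hull edge (i=4, c=5) to (i=6, c=-1): slope -3, span 2
Factored form: p(x) = -1 ⊗ (x ⊕ 0) ⊗ (x ⊕ 0) ⊗ (x ⊕ 0) ⊗ (x ⊕ 0) ⊗ (x ⊕ 3) ⊗ (x ⊕ 3)
Answer: roots = 0 (mult 4), 3 (mult 2)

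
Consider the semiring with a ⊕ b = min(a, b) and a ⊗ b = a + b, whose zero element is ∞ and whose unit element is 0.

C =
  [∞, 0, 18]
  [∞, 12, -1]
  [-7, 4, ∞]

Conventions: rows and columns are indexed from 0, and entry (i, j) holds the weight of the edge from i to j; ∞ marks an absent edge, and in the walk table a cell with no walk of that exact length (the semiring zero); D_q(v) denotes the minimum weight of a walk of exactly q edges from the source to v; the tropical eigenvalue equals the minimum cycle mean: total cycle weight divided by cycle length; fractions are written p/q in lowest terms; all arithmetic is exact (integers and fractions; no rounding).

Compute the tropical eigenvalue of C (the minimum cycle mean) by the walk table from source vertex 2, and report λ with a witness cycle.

q=0: [∞, ∞, 0]
q=1: [-7, 4, ∞]
q=2: [∞, -7, 3]
q=3: [-4, 5, -8]
Optimal cycle mean attained by: cycle 0->1->2->0, total 0 + (-1) + (-7), length 3.
Answer: λ = -8/3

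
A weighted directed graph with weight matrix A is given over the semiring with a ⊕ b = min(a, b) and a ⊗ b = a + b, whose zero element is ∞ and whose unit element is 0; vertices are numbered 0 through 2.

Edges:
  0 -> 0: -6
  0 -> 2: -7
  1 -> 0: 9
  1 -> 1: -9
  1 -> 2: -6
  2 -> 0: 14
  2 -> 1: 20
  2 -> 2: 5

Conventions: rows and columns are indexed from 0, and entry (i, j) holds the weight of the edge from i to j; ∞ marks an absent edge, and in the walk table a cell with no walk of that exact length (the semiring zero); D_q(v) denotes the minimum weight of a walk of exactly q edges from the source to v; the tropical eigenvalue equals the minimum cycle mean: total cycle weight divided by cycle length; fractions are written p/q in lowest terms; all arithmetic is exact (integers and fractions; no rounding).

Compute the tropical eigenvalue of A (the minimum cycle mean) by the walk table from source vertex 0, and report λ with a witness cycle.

q=0: [0, ∞, ∞]
q=1: [-6, ∞, -7]
q=2: [-12, 13, -13]
q=3: [-18, 4, -19]
Optimal cycle mean attained by: cycle 1->1, total (-9), length 1.
Answer: λ = -9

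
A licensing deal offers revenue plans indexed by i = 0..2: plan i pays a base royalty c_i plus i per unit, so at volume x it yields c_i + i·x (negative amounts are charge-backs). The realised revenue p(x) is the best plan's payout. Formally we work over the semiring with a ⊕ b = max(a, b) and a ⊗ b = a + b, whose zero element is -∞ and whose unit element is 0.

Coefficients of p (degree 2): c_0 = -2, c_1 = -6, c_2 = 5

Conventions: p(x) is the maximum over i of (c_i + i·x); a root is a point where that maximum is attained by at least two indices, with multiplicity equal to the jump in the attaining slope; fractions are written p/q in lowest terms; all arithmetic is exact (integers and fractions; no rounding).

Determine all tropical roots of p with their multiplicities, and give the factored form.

hull edge (i=0, c=-2) to (i=2, c=5): slope 7/2, span 2
Factored form: p(x) = 5 ⊗ (x ⊕ (-7/2)) ⊗ (x ⊕ (-7/2))
Answer: roots = -7/2 (mult 2)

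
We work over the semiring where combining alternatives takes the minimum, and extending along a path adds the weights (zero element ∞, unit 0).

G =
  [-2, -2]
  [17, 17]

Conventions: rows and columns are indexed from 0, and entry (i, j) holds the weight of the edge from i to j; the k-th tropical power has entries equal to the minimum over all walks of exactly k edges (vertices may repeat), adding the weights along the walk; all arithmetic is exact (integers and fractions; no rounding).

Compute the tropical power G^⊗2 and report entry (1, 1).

G^⊗2:
  [-4, -4]
  [15, 15]
Key observation: the optimum is the walk 1->0->1, with weight 17 + (-2) = 15.
Optimal value attained by: walk 1->0->1.
Answer: (G^⊗2)[1][1] = 15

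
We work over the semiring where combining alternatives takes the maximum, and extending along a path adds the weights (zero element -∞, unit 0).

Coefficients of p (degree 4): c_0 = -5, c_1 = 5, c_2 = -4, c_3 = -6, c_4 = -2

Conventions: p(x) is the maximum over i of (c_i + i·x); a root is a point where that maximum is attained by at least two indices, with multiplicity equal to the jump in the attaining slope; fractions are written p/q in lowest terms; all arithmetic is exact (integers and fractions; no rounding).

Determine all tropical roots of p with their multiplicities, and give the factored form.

hull edge (i=0, c=-5) to (i=1, c=5): slope 10, span 1
hull edge (i=1, c=5) to (i=4, c=-2): slope -7/3, span 3
Factored form: p(x) = -2 ⊗ (x ⊕ (-10)) ⊗ (x ⊕ 7/3) ⊗ (x ⊕ 7/3) ⊗ (x ⊕ 7/3)
Answer: roots = -10 (mult 1), 7/3 (mult 3)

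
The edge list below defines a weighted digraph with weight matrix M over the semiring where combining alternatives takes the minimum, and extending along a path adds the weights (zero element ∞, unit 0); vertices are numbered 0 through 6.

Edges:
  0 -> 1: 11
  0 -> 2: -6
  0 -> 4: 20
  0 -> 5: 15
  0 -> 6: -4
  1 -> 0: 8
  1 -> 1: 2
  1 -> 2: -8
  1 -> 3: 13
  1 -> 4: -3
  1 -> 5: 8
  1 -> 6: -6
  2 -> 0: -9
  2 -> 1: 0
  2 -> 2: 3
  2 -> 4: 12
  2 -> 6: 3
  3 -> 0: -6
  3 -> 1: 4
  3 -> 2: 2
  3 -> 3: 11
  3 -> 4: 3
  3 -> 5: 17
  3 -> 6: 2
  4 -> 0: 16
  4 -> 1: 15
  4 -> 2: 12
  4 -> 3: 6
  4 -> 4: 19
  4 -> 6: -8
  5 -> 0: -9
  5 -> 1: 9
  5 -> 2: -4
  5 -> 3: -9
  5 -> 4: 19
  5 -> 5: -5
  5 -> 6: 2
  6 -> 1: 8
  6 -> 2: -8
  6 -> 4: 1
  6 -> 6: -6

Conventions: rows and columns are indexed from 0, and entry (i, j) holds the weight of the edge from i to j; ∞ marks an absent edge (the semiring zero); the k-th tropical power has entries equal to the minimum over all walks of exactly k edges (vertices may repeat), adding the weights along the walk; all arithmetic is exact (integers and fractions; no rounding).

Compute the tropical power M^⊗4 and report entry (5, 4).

M^⊗2:
  [-15, -6, -12, 6, -3, 10, -10]
  [-17, -8, -14, -1, -5, 3, -12]
  [-6, 2, -15, 13, -3, 6, -13]
  [-7, 2, -12, 8, 1, 9, -10]
  [0, 0, -16, 17, -7, 23, -14]
  [-15, -5, -15, -14, -6, -10, -13]
  [-17, -8, -14, 7, -5, 16, -12]
M^⊗3:
  [-21, -12, -21, 1, -9, 0, -19]
  [-23, -14, -23, -6, -11, -2, -21]
  [-24, -15, -21, -3, -12, 1, -19]
  [-21, -12, -18, 0, -9, 4, -16]
  [-25, -16, -22, -1, -13, 8, -20]
  [-24, -15, -21, -19, -12, -15, -19]
  [-23, -14, -23, 1, -11, -2, -21]
M^⊗4:
  [-30, -21, -27, -9, -18, -6, -25]
  [-32, -23, -29, -11, -20, -8, -27]
  [-30, -21, -30, -8, -18, -9, -28]
  [-27, -18, -27, -5, -15, -6, -25]
  [-31, -22, -31, -7, -19, -10, -29]
  [-30, -21, -30, -24, -18, -20, -28]
  [-32, -23, -29, -11, -20, -8, -27]
Key observation: the optimum is the walk 5->0->2->1->4, with weight (-9) + (-6) + 0 + (-3) = -18.
Optimal value attained by: walk 5->0->2->1->4.
Answer: (M^⊗4)[5][4] = -18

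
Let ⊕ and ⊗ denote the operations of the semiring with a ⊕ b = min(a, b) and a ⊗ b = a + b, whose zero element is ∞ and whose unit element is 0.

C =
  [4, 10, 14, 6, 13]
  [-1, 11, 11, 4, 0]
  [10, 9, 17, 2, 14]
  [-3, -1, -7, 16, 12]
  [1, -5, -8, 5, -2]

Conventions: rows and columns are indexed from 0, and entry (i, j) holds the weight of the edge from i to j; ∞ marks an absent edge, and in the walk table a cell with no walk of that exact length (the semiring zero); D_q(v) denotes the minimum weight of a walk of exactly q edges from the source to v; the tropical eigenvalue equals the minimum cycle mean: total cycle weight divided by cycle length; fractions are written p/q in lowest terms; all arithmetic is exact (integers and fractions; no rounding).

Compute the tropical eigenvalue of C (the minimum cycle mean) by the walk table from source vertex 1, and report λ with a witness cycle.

q=0: [∞, 0, ∞, ∞, ∞]
q=1: [-1, 11, 11, 4, 0]
q=2: [1, -5, -8, 5, -2]
q=3: [-6, -7, -10, -6, -5]
q=4: [-9, -10, -13, -8, -7]
q=5: [-11, -12, -15, -11, -10]
Optimal cycle mean attained by: cycle 1->4->1, total 0 + (-5), length 2.
Answer: λ = -5/2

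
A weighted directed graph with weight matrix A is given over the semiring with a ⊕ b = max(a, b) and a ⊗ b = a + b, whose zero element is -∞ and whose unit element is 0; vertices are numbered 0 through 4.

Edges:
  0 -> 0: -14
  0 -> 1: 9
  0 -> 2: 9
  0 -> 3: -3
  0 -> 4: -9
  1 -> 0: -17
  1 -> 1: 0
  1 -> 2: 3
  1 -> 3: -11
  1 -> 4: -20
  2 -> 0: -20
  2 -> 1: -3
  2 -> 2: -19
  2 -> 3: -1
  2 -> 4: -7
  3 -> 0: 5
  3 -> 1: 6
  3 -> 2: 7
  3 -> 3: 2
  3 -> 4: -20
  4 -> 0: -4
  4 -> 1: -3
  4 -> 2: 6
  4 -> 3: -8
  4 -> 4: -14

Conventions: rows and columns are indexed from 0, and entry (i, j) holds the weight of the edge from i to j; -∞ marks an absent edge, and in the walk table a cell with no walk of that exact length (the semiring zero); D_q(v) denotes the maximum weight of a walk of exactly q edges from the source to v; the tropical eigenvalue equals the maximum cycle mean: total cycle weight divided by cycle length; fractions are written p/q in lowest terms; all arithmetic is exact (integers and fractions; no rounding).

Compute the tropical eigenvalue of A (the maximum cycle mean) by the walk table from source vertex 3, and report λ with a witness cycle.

q=0: [-∞, -∞, -∞, 0, -∞]
q=1: [5, 6, 7, 2, -20]
q=2: [7, 14, 14, 6, 0]
q=3: [11, 16, 17, 13, 7]
q=4: [18, 20, 20, 16, 10]
q=5: [21, 27, 27, 19, 13]
Optimal cycle mean attained by: cycle 0->2->3->0, total 9 + (-1) + 5, length 3.
Answer: λ = 13/3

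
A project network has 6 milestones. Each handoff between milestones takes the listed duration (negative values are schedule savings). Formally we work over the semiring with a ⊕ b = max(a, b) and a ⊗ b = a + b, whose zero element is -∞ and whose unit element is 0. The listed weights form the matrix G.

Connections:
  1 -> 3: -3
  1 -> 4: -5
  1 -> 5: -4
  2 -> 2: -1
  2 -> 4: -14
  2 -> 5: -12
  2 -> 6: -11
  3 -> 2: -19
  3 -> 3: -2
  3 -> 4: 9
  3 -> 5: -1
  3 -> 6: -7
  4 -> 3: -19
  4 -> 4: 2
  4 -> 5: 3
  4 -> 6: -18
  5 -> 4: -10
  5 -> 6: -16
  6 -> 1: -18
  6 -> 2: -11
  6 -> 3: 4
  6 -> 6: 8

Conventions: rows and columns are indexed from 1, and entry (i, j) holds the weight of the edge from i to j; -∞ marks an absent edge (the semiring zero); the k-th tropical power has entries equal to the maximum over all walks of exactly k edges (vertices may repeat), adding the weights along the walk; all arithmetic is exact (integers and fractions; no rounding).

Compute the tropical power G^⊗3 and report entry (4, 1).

G^⊗2:
  [-∞, -22, -5, 6, -2, -10]
  [-29, -2, -7, -12, -11, -3]
  [-25, -18, -3, 11, 12, 1]
  [-36, -29, -14, 4, 5, -10]
  [-34, -27, -12, -8, -7, -8]
  [-10, -3, 12, 13, 3, 16]
G^⊗3:
  [-28, -21, -6, 8, 9, -2]
  [-21, -3, 1, 2, -8, 5]
  [-17, -10, 5, 13, 14, 9]
  [-28, -21, -6, 6, 7, -2]
  [-26, -19, -4, -3, -5, 0]
  [-2, 5, 20, 21, 16, 24]
Key observation: the optimum is the walk 4->6->6->1, with weight (-18) + 8 + (-18) = -28.
Optimal value attained by: walk 4->6->6->1.
Answer: (G^⊗3)[4][1] = -28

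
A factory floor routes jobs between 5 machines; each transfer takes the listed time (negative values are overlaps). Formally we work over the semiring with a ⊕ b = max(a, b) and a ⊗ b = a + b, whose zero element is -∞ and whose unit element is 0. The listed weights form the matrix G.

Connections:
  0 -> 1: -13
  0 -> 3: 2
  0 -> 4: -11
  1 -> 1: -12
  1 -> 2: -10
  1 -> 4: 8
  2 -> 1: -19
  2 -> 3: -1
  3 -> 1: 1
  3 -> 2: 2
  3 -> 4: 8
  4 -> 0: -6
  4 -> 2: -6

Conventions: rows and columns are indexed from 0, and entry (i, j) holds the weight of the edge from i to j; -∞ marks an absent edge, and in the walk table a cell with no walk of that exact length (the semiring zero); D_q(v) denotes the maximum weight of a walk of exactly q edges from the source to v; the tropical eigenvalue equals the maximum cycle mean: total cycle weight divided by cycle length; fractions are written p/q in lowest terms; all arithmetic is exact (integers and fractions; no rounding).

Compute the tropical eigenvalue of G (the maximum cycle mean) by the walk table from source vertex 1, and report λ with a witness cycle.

q=0: [-∞, 0, -∞, -∞, -∞]
q=1: [-∞, -12, -10, -∞, 8]
q=2: [2, -24, 2, -11, -4]
q=3: [-10, -10, -9, 4, -3]
q=4: [-9, 5, 6, -8, 12]
q=5: [6, -7, 6, 5, 13]
Optimal cycle mean attained by: cycle 0->3->4->0, total 2 + 8 + (-6), length 3.
Answer: λ = 4/3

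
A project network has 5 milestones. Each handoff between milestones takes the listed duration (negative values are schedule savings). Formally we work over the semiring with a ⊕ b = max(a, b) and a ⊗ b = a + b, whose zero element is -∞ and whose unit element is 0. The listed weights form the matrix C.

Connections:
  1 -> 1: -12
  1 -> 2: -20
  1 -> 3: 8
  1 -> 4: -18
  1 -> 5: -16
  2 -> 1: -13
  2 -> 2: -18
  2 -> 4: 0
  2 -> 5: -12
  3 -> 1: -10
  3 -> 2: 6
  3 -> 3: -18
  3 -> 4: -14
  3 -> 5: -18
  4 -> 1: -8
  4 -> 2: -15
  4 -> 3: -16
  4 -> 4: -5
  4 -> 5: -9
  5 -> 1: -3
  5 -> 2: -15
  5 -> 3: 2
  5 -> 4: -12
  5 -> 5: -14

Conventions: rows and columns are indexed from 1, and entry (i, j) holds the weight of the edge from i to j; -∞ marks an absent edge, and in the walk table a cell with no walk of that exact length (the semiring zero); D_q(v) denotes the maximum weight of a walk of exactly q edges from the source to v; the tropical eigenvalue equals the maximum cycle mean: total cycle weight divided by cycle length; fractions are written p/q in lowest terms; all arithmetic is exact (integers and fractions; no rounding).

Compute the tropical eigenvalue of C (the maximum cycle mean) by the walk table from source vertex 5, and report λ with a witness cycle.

q=0: [-∞, -∞, -∞, -∞, 0]
q=1: [-3, -15, 2, -12, -14]
q=2: [-8, 8, 5, -12, -16]
q=3: [-5, 11, 0, 8, -4]
q=4: [0, 6, 3, 11, -1]
q=5: [3, 9, 8, 6, 2]
Optimal cycle mean attained by: cycle 1->3->2->4->1, total 8 + 6 + 0 + (-8), length 4.
Answer: λ = 3/2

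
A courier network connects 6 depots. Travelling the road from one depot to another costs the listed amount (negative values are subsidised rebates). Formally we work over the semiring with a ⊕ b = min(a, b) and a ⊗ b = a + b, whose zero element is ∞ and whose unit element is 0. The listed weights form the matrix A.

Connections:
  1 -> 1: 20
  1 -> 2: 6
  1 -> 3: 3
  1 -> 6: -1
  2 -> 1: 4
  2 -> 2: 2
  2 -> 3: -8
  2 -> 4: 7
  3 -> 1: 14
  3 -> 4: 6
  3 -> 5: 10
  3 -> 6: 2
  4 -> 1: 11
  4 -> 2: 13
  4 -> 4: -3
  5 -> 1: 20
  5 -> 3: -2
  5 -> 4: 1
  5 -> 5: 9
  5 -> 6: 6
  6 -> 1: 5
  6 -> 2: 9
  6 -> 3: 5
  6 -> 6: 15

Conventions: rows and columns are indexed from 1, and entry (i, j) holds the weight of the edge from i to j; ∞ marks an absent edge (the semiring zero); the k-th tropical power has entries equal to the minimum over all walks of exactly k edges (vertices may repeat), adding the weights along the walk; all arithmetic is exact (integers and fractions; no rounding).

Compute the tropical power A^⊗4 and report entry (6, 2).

A^⊗2:
  [4, 8, -2, 9, 13, 5]
  [6, 4, -6, -2, 2, -6]
  [7, 11, 7, 3, 19, 13]
  [8, 10, 5, -6, ∞, 10]
  [11, 14, 7, -2, 8, 0]
  [13, 11, 1, 11, 15, 4]
A^⊗3:
  [10, 10, 0, 4, 8, 0]
  [-1, 3, -4, -5, 4, -4]
  [14, 13, 3, 0, 17, 6]
  [5, 7, 2, -9, 15, 7]
  [5, 9, 5, -5, 17, 9]
  [9, 13, 3, 7, 11, 3]
A^⊗4:
  [5, 9, 2, 1, 10, 2]
  [1, 5, -5, -8, 6, -2]
  [11, 13, 5, -3, 13, 5]
  [2, 4, -1, -12, 12, 4]
  [6, 8, 1, -8, 15, 4]
  [8, 12, 5, 4, 13, 5]
Key observation: the optimum is the walk 6->2->3->6->2, with weight 9 + (-8) + 2 + 9 = 12.
Optimal value attained by: walk 6->2->3->6->2.
Answer: (A^⊗4)[6][2] = 12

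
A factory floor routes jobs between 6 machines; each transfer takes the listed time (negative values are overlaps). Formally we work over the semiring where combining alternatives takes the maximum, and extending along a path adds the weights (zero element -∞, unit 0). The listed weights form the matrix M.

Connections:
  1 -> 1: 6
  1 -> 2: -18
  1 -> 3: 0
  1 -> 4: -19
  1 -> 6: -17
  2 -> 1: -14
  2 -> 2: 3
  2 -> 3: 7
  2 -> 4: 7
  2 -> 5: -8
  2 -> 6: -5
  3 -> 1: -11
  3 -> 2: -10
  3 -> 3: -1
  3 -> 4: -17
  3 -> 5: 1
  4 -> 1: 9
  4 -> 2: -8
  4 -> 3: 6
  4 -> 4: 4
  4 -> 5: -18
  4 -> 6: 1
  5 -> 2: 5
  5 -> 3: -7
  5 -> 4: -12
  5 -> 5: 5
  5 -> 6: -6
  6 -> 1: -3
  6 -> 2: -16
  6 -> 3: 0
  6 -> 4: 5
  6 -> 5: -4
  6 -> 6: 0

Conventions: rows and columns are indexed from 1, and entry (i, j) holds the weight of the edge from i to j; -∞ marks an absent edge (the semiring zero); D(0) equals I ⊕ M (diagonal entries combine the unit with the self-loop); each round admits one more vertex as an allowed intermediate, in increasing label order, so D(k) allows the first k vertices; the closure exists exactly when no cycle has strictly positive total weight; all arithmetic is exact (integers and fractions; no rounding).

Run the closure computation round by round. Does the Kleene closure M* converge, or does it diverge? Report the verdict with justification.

Detection: at round 0, diagonal entry (1, 1) turns strictly positive.
Key observation: the cycle 1->1 has total weight 6, which is strictly positive.
Answer: DIVERGES — positive cycle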